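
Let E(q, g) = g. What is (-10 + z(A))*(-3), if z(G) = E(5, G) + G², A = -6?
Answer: -60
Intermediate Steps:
z(G) = G + G²
(-10 + z(A))*(-3) = (-10 - 6*(1 - 6))*(-3) = (-10 - 6*(-5))*(-3) = (-10 + 30)*(-3) = 20*(-3) = -60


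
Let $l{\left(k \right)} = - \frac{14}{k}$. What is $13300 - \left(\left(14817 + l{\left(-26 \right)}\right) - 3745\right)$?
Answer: $\frac{28957}{13} \approx 2227.5$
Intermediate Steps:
$13300 - \left(\left(14817 + l{\left(-26 \right)}\right) - 3745\right) = 13300 - \left(\left(14817 - \frac{14}{-26}\right) - 3745\right) = 13300 - \left(\left(14817 - - \frac{7}{13}\right) - 3745\right) = 13300 - \left(\left(14817 + \frac{7}{13}\right) - 3745\right) = 13300 - \left(\frac{192628}{13} - 3745\right) = 13300 - \frac{143943}{13} = \frac{28957}{13}$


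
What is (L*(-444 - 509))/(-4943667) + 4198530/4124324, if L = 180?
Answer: 3577270124745/3398214076018 ≈ 1.0527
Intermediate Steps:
(L*(-444 - 509))/(-4943667) + 4198530/4124324 = (180*(-444 - 509))/(-4943667) + 4198530/4124324 = (180*(-953))*(-1/4943667) + 4198530*(1/4124324) = -171540*(-1/4943667) + 2099265/2062162 = 57180/1647889 + 2099265/2062162 = 3577270124745/3398214076018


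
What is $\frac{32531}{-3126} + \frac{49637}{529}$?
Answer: $\frac{137956363}{1653654} \approx 83.425$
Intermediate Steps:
$\frac{32531}{-3126} + \frac{49637}{529} = 32531 \left(- \frac{1}{3126}\right) + 49637 \cdot \frac{1}{529} = - \frac{32531}{3126} + \frac{49637}{529} = \frac{137956363}{1653654}$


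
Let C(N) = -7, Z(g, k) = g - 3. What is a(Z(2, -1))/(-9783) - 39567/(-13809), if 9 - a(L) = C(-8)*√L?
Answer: 14331840/5003461 - 7*I/9783 ≈ 2.8644 - 0.00071553*I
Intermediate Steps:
Z(g, k) = -3 + g
a(L) = 9 + 7*√L (a(L) = 9 - (-7)*√L = 9 + 7*√L)
a(Z(2, -1))/(-9783) - 39567/(-13809) = (9 + 7*√(-3 + 2))/(-9783) - 39567/(-13809) = (9 + 7*√(-1))*(-1/9783) - 39567*(-1/13809) = (9 + 7*I)*(-1/9783) + 13189/4603 = (-1/1087 - 7*I/9783) + 13189/4603 = 14331840/5003461 - 7*I/9783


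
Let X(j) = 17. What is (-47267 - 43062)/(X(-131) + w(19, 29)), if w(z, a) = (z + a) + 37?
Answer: -90329/102 ≈ -885.58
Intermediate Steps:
w(z, a) = 37 + a + z (w(z, a) = (a + z) + 37 = 37 + a + z)
(-47267 - 43062)/(X(-131) + w(19, 29)) = (-47267 - 43062)/(17 + (37 + 29 + 19)) = -90329/(17 + 85) = -90329/102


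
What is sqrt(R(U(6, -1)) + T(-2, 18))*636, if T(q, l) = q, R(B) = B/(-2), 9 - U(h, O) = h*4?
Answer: 318*sqrt(22) ≈ 1491.6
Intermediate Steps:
U(h, O) = 9 - 4*h (U(h, O) = 9 - h*4 = 9 - 4*h)
R(B) = -B/2 (R(B) = B*(-1/2) = -B/2)
sqrt(R(U(6, -1)) + T(-2, 18))*636 = sqrt(-(9 - 4*6)/2 - 2)*636 = sqrt(-(9 - 24)/2 - 2)*636 = sqrt(-1/2*(-15) - 2)*636 = sqrt(15/2 - 2)*636 = sqrt(11/2)*636 = (sqrt(22)/2)*636 = 318*sqrt(22)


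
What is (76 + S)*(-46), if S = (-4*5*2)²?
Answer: -77096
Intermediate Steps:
S = 1600 (S = (-20*2)² = (-40)² = 1600)
(76 + S)*(-46) = (76 + 1600)*(-46) = 1676*(-46) = -77096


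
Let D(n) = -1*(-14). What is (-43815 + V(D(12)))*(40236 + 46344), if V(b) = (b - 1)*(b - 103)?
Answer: -3893675760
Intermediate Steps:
D(n) = 14
V(b) = (-1 + b)*(-103 + b)
(-43815 + V(D(12)))*(40236 + 46344) = (-43815 + (103 + 14² - 104*14))*(40236 + 46344) = (-43815 + (103 + 196 - 1456))*86580 = (-43815 - 1157)*86580 = -44972*86580 = -3893675760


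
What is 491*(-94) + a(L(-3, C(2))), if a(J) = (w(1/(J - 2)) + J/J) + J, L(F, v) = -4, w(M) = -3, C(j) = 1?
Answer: -46160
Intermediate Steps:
a(J) = -2 + J (a(J) = (-3 + J/J) + J = (-3 + 1) + J = -2 + J)
491*(-94) + a(L(-3, C(2))) = 491*(-94) + (-2 - 4) = -46154 - 6 = -46160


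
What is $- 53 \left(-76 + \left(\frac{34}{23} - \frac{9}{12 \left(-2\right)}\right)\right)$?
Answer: $\frac{723079}{184} \approx 3929.8$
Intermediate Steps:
$- 53 \left(-76 + \left(\frac{34}{23} - \frac{9}{12 \left(-2\right)}\right)\right) = - 53 \left(-76 + \left(34 \cdot \frac{1}{23} - \frac{9}{-24}\right)\right) = - 53 \left(-76 + \left(\frac{34}{23} - - \frac{3}{8}\right)\right) = - 53 \left(-76 + \left(\frac{34}{23} + \frac{3}{8}\right)\right) = - 53 \left(-76 + \frac{341}{184}\right) = \left(-53\right) \left(- \frac{13643}{184}\right) = \frac{723079}{184}$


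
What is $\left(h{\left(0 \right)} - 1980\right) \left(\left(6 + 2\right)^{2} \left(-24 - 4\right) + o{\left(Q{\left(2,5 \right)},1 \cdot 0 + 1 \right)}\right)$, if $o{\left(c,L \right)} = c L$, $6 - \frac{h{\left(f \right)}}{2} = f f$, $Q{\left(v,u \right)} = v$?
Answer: $3522720$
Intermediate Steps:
$h{\left(f \right)} = 12 - 2 f^{2}$ ($h{\left(f \right)} = 12 - 2 f f = 12 - 2 f^{2}$)
$o{\left(c,L \right)} = L c$
$\left(h{\left(0 \right)} - 1980\right) \left(\left(6 + 2\right)^{2} \left(-24 - 4\right) + o{\left(Q{\left(2,5 \right)},1 \cdot 0 + 1 \right)}\right) = \left(\left(12 - 2 \cdot 0^{2}\right) - 1980\right) \left(\left(6 + 2\right)^{2} \left(-24 - 4\right) + \left(1 \cdot 0 + 1\right) 2\right) = \left(\left(12 - 0\right) - 1980\right) \left(8^{2} \left(-28\right) + \left(0 + 1\right) 2\right) = \left(\left(12 + 0\right) - 1980\right) \left(64 \left(-28\right) + 1 \cdot 2\right) = \left(12 - 1980\right) \left(-1792 + 2\right) = \left(-1968\right) \left(-1790\right) = 3522720$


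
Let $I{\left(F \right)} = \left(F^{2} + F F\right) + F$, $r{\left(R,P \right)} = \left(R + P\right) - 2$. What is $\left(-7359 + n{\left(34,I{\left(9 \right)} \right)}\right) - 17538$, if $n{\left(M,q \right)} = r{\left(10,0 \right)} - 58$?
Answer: $-24947$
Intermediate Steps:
$r{\left(R,P \right)} = -2 + P + R$ ($r{\left(R,P \right)} = \left(P + R\right) - 2 = -2 + P + R$)
$I{\left(F \right)} = F + 2 F^{2}$ ($I{\left(F \right)} = \left(F^{2} + F^{2}\right) + F = 2 F^{2} + F = F + 2 F^{2}$)
$n{\left(M,q \right)} = -50$ ($n{\left(M,q \right)} = \left(-2 + 0 + 10\right) - 58 = 8 - 58 = -50$)
$\left(-7359 + n{\left(34,I{\left(9 \right)} \right)}\right) - 17538 = \left(-7359 - 50\right) - 17538 = -7409 - 17538 = -24947$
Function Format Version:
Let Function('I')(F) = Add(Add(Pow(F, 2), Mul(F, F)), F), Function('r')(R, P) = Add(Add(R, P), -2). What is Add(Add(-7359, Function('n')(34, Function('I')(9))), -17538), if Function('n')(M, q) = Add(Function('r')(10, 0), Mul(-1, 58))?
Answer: -24947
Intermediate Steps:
Function('r')(R, P) = Add(-2, P, R) (Function('r')(R, P) = Add(Add(P, R), -2) = Add(-2, P, R))
Function('I')(F) = Add(F, Mul(2, Pow(F, 2))) (Function('I')(F) = Add(Add(Pow(F, 2), Pow(F, 2)), F) = Add(Mul(2, Pow(F, 2)), F) = Add(F, Mul(2, Pow(F, 2))))
Function('n')(M, q) = -50 (Function('n')(M, q) = Add(Add(-2, 0, 10), Mul(-1, 58)) = Add(8, -58) = -50)
Add(Add(-7359, Function('n')(34, Function('I')(9))), -17538) = Add(Add(-7359, -50), -17538) = Add(-7409, -17538) = -24947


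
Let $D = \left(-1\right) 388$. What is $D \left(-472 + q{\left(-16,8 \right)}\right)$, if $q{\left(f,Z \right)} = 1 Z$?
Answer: $180032$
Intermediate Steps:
$q{\left(f,Z \right)} = Z$
$D = -388$
$D \left(-472 + q{\left(-16,8 \right)}\right) = - 388 \left(-472 + 8\right) = \left(-388\right) \left(-464\right) = 180032$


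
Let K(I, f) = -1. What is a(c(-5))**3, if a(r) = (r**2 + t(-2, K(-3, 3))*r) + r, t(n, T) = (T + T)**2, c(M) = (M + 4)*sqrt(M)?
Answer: 1750 + 250*I*sqrt(5) ≈ 1750.0 + 559.02*I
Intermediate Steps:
c(M) = sqrt(M)*(4 + M) (c(M) = (4 + M)*sqrt(M) = sqrt(M)*(4 + M))
t(n, T) = 4*T**2 (t(n, T) = (2*T)**2 = 4*T**2)
a(r) = r**2 + 5*r (a(r) = (r**2 + (4*(-1)**2)*r) + r = (r**2 + (4*1)*r) + r = (r**2 + 4*r) + r = r**2 + 5*r)
a(c(-5))**3 = ((sqrt(-5)*(4 - 5))*(5 + sqrt(-5)*(4 - 5)))**3 = (((I*sqrt(5))*(-1))*(5 + (I*sqrt(5))*(-1)))**3 = ((-I*sqrt(5))*(5 - I*sqrt(5)))**3 = (-I*sqrt(5)*(5 - I*sqrt(5)))**3 = 5*I*sqrt(5)*(5 - I*sqrt(5))**3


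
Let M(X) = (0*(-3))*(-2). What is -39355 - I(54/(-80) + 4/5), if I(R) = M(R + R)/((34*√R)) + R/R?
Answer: -39356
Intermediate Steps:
M(X) = 0 (M(X) = 0*(-2) = 0)
I(R) = 1 (I(R) = 0/((34*√R)) + R/R = 0*(1/(34*√R)) + 1 = 0 + 1 = 1)
-39355 - I(54/(-80) + 4/5) = -39355 - 1*1 = -39355 - 1 = -39356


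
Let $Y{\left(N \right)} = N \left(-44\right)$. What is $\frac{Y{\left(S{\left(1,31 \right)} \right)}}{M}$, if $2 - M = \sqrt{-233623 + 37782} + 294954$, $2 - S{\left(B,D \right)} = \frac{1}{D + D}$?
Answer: $\frac{798140112}{2696903222495} - \frac{2706 i \sqrt{195841}}{2696903222495} \approx 0.00029595 - 4.4403 \cdot 10^{-7} i$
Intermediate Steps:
$S{\left(B,D \right)} = 2 - \frac{1}{2 D}$ ($S{\left(B,D \right)} = 2 - \frac{1}{D + D} = 2 - \frac{1}{2 D}$)
$M = -294952 - i \sqrt{195841}$ ($M = 2 - \left(\sqrt{-233623 + 37782} + 294954\right) = 2 - \left(\sqrt{-195841} + 294954\right) = 2 - \left(i \sqrt{195841} + 294954\right) = 2 - \left(294954 + i \sqrt{195841}\right) = -294952 - i \sqrt{195841} \approx -2.9495 \cdot 10^{5} - 442.54 i$)
$Y{\left(N \right)} = - 44 N$
$\frac{Y{\left(S{\left(1,31 \right)} \right)}}{M} = \frac{\left(-44\right) \left(2 - \frac{1}{2 \cdot 31}\right)}{-294952 - i \sqrt{195841}} = \frac{\left(-44\right) \left(2 - \frac{1}{62}\right)}{-294952 - i \sqrt{195841}} = \frac{\left(-44\right) \frac{123}{62}}{-294952 - i \sqrt{195841}} = - \frac{2706}{31 \left(-294952 - i \sqrt{195841}\right)}$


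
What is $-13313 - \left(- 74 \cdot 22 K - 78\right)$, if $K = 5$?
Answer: $-5095$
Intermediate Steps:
$-13313 - \left(- 74 \cdot 22 K - 78\right) = -13313 - \left(- 74 \cdot 22 \cdot 5 - 78\right) = -13313 - \left(\left(-74\right) 110 - 78\right) = -13313 - \left(-8140 - 78\right) = -13313 - -8218 = -13313 + 8218 = -5095$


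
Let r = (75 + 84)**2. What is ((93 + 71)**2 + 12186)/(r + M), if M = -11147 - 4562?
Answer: 19541/4786 ≈ 4.0829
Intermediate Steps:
M = -15709
r = 25281 (r = 159**2 = 25281)
((93 + 71)**2 + 12186)/(r + M) = ((93 + 71)**2 + 12186)/(25281 - 15709) = (164**2 + 12186)/9572 = (26896 + 12186)*(1/9572) = 39082*(1/9572) = 19541/4786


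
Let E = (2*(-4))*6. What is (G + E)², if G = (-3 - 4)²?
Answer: 1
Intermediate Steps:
E = -48 (E = -8*6 = -48)
G = 49 (G = (-7)² = 49)
(G + E)² = (49 - 48)² = 1² = 1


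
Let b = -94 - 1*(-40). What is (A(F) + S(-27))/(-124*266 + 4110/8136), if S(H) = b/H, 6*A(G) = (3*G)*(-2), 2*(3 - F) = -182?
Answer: 124752/44725619 ≈ 0.0027893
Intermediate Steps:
F = 94 (F = 3 - 1/2*(-182) = 3 + 91 = 94)
A(G) = -G (A(G) = ((3*G)*(-2))/6 = (-6*G)/6 = -G)
b = -54 (b = -94 + 40 = -54)
S(H) = -54/H
(A(F) + S(-27))/(-124*266 + 4110/8136) = (-1*94 - 54/(-27))/(-124*266 + 4110/8136) = (-94 - 54*(-1/27))/(-32984 + 4110*(1/8136)) = (-94 + 2)/(-32984 + 685/1356) = -92/(-44725619/1356) = -92*(-1356/44725619) = 124752/44725619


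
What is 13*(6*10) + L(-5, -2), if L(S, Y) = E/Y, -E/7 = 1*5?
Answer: 1595/2 ≈ 797.50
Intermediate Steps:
E = -35 (E = -7*5 = -35)
L(S, Y) = -35/Y
13*(6*10) + L(-5, -2) = 13*(6*10) - 35/(-2) = 13*60 - 35*(-½) = 780 + 35/2 = 1595/2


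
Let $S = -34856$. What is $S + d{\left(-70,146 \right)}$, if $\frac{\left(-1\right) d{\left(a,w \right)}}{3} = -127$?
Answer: $-34475$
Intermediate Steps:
$d{\left(a,w \right)} = 381$ ($d{\left(a,w \right)} = \left(-3\right) \left(-127\right) = 381$)
$S + d{\left(-70,146 \right)} = -34856 + 381 = -34475$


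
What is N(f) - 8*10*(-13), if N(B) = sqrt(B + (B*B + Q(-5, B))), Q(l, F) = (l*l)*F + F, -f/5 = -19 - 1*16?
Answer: 1040 + 5*sqrt(1414) ≈ 1228.0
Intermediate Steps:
f = 175 (f = -5*(-19 - 1*16) = -5*(-19 - 16) = -5*(-35) = 175)
Q(l, F) = F + F*l**2 (Q(l, F) = l**2*F + F = F*l**2 + F = F + F*l**2)
N(B) = sqrt(B**2 + 27*B) (N(B) = sqrt(B + (B*B + B*(1 + (-5)**2))) = sqrt(B + (B**2 + B*(1 + 25))) = sqrt(B + (B**2 + B*26)) = sqrt(B + (B**2 + 26*B)) = sqrt(B**2 + 27*B))
N(f) - 8*10*(-13) = sqrt(175*(27 + 175)) - 8*10*(-13) = sqrt(175*202) - 80*(-13) = sqrt(35350) - 1*(-1040) = 5*sqrt(1414) + 1040 = 1040 + 5*sqrt(1414)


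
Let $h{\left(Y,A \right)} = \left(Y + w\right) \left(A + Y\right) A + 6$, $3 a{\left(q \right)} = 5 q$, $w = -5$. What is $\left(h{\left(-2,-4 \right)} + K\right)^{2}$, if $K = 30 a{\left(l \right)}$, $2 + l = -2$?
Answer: $131044$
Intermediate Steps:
$l = -4$ ($l = -2 - 2 = -4$)
$a{\left(q \right)} = \frac{5 q}{3}$
$h{\left(Y,A \right)} = 6 + A \left(-5 + Y\right) \left(A + Y\right)$ ($h{\left(Y,A \right)} = \left(Y - 5\right) \left(A + Y\right) A + 6 = \left(-5 + Y\right) \left(A + Y\right) A + 6 = A \left(-5 + Y\right) \left(A + Y\right) + 6 = 6 + A \left(-5 + Y\right) \left(A + Y\right)$)
$K = -200$ ($K = 30 \cdot \frac{5}{3} \left(-4\right) = 30 \left(- \frac{20}{3}\right) = -200$)
$\left(h{\left(-2,-4 \right)} + K\right)^{2} = \left(\left(6 - 5 \left(-4\right)^{2} - 4 \left(-2\right)^{2} - 2 \left(-4\right)^{2} - \left(-20\right) \left(-2\right)\right) - 200\right)^{2} = \left(\left(6 - 80 - 16 - 32 - 40\right) - 200\right)^{2} = \left(-162 - 200\right)^{2} = \left(-362\right)^{2} = 131044$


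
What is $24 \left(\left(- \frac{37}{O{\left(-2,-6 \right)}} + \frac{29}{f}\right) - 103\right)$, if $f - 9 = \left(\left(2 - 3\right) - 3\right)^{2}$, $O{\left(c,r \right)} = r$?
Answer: $- \frac{57404}{25} \approx -2296.2$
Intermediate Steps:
$f = 25$ ($f = 9 + \left(\left(2 - 3\right) - 3\right)^{2} = 9 + \left(-1 - 3\right)^{2} = 9 + \left(-4\right)^{2} = 9 + 16 = 25$)
$24 \left(\left(- \frac{37}{O{\left(-2,-6 \right)}} + \frac{29}{f}\right) - 103\right) = 24 \left(\left(- \frac{37}{-6} + \frac{29}{25}\right) - 103\right) = 24 \left(\left(\left(-37\right) \left(- \frac{1}{6}\right) + 29 \cdot \frac{1}{25}\right) - 103\right) = 24 \left(\left(\frac{37}{6} + \frac{29}{25}\right) - 103\right) = 24 \left(\frac{1099}{150} - 103\right) = 24 \left(- \frac{14351}{150}\right) = - \frac{57404}{25}$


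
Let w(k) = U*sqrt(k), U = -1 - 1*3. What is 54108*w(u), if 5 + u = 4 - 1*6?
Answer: -216432*I*sqrt(7) ≈ -5.7263e+5*I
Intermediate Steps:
U = -4 (U = -1 - 3 = -4)
u = -7 (u = -5 + (4 - 1*6) = -5 + (4 - 6) = -5 - 2 = -7)
w(k) = -4*sqrt(k)
54108*w(u) = 54108*(-4*I*sqrt(7)) = -216432*I*sqrt(7)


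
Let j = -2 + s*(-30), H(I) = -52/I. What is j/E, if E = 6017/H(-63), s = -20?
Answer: 31096/379071 ≈ 0.082032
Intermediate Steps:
E = 379071/52 (E = 6017/((-52/(-63))) = 6017/((-52*(-1/63))) = 6017/(52/63) = 6017*(63/52) = 379071/52 ≈ 7289.8)
j = 598 (j = -2 - 20*(-30) = -2 + 600 = 598)
j/E = 598/(379071/52) = 598*(52/379071) = 31096/379071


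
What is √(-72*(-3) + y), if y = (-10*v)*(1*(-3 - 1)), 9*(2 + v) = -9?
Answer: 4*√6 ≈ 9.7980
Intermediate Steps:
v = -3 (v = -2 + (⅑)*(-9) = -2 - 1 = -3)
y = -120 (y = (-10*(-3))*(1*(-3 - 1)) = 30*(1*(-4)) = 30*(-4) = -120)
√(-72*(-3) + y) = √(-72*(-3) - 120) = √(216 - 120) = √96 = 4*√6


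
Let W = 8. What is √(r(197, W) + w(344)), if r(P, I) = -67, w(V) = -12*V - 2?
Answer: I*√4197 ≈ 64.784*I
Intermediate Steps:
w(V) = -2 - 12*V
√(r(197, W) + w(344)) = √(-67 + (-2 - 12*344)) = √(-67 + (-2 - 4128)) = √(-67 - 4130) = √(-4197) = I*√4197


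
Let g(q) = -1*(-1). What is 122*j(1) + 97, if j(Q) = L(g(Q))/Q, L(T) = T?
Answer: 219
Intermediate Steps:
g(q) = 1
j(Q) = 1/Q
122*j(1) + 97 = 122/1 + 97 = 122*1 + 97 = 122 + 97 = 219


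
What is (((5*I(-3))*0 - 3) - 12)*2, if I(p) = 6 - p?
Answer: -30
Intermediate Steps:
(((5*I(-3))*0 - 3) - 12)*2 = (((5*(6 - 1*(-3)))*0 - 3) - 12)*2 = (((5*(6 + 3))*0 - 3) - 12)*2 = (((5*9)*0 - 3) - 12)*2 = ((45*0 - 3) - 12)*2 = ((0 - 3) - 12)*2 = (-3 - 12)*2 = -15*2 = -30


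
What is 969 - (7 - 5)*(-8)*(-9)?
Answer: 825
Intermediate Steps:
969 - (7 - 5)*(-8)*(-9) = 969 - 2*(-8)*(-9) = 969 - (-16)*(-9) = 969 - 1*144 = 969 - 144 = 825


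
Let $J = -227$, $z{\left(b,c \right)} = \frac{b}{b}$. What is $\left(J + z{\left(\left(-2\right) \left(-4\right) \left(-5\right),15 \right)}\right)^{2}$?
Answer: $51076$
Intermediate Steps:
$z{\left(b,c \right)} = 1$
$\left(J + z{\left(\left(-2\right) \left(-4\right) \left(-5\right),15 \right)}\right)^{2} = \left(-227 + 1\right)^{2} = \left(-226\right)^{2} = 51076$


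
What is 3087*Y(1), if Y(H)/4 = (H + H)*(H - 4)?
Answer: -74088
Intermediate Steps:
Y(H) = 8*H*(-4 + H) (Y(H) = 4*((H + H)*(H - 4)) = 4*((2*H)*(-4 + H)) = 4*(2*H*(-4 + H)) = 8*H*(-4 + H))
3087*Y(1) = 3087*(8*1*(-4 + 1)) = 3087*(8*1*(-3)) = 3087*(-24) = -74088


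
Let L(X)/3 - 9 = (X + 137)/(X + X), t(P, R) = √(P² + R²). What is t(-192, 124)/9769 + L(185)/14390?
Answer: 2739/1331075 + 4*√3265/9769 ≈ 0.025454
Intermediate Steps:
L(X) = 27 + 3*(137 + X)/(2*X) (L(X) = 27 + 3*((X + 137)/(X + X)) = 27 + 3*((137 + X)/((2*X))) = 27 + 3*((137 + X)*(1/(2*X))) = 27 + 3*((137 + X)/(2*X)) = 27 + 3*(137 + X)/(2*X))
t(-192, 124)/9769 + L(185)/14390 = √((-192)² + 124²)/9769 + ((3/2)*(137 + 19*185)/185)/14390 = √(36864 + 15376)*(1/9769) + ((3/2)*(1/185)*(137 + 3515))*(1/14390) = √52240*(1/9769) + ((3/2)*(1/185)*3652)*(1/14390) = (4*√3265)*(1/9769) + (5478/185)*(1/14390) = 4*√3265/9769 + 2739/1331075 = 2739/1331075 + 4*√3265/9769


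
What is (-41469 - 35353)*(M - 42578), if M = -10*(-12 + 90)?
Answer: 3330848276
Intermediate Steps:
M = -780 (M = -10*78 = -780)
(-41469 - 35353)*(M - 42578) = (-41469 - 35353)*(-780 - 42578) = -76822*(-43358) = 3330848276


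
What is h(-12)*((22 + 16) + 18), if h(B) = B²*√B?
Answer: 16128*I*√3 ≈ 27935.0*I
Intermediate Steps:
h(B) = B^(5/2)
h(-12)*((22 + 16) + 18) = (-12)^(5/2)*((22 + 16) + 18) = (288*I*√3)*(38 + 18) = (288*I*√3)*56 = 16128*I*√3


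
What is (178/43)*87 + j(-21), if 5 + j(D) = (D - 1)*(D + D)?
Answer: 55003/43 ≈ 1279.1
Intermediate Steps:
j(D) = -5 + 2*D*(-1 + D) (j(D) = -5 + (D - 1)*(D + D) = -5 + (-1 + D)*(2*D) = -5 + 2*D*(-1 + D))
(178/43)*87 + j(-21) = (178/43)*87 + (-5 - 2*(-21) + 2*(-21)²) = (178*(1/43))*87 + (-5 + 42 + 2*441) = (178/43)*87 + (-5 + 42 + 882) = 15486/43 + 919 = 55003/43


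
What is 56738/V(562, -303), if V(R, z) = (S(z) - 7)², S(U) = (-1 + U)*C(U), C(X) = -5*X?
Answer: 56738/212121961489 ≈ 2.6748e-7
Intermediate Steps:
S(U) = -5*U*(-1 + U) (S(U) = (-1 + U)*(-5*U) = -5*U*(-1 + U))
V(R, z) = (-7 + 5*z*(1 - z))² (V(R, z) = (5*z*(1 - z) - 7)² = (-7 + 5*z*(1 - z))²)
56738/V(562, -303) = 56738/((7 + 5*(-303)*(-1 - 303))²) = 56738/((7 + 5*(-303)*(-304))²) = 56738/((7 + 460560)²) = 56738/(460567²) = 56738/212121961489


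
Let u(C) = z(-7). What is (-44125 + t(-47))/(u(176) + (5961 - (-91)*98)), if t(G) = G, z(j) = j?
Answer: -11043/3718 ≈ -2.9701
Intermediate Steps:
u(C) = -7
(-44125 + t(-47))/(u(176) + (5961 - (-91)*98)) = (-44125 - 47)/(-7 + (5961 - (-91)*98)) = -44172/(-7 + (5961 - 1*(-8918))) = -44172/(-7 + (5961 + 8918)) = -44172/(-7 + 14879) = -44172/14872 = -44172*1/14872 = -11043/3718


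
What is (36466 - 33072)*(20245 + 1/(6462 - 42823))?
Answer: 2498419938936/36361 ≈ 6.8712e+7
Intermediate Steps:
(36466 - 33072)*(20245 + 1/(6462 - 42823)) = 3394*(20245 + 1/(-36361)) = 3394*(20245 - 1/36361) = 3394*(736128444/36361) = 2498419938936/36361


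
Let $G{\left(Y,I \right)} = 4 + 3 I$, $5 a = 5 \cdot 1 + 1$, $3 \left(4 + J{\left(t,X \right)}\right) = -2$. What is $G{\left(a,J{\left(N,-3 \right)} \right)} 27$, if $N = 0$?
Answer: $-270$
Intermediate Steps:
$J{\left(t,X \right)} = - \frac{14}{3}$ ($J{\left(t,X \right)} = -4 + \frac{1}{3} \left(-2\right) = -4 - \frac{2}{3} = - \frac{14}{3}$)
$a = \frac{6}{5}$ ($a = \frac{5 \cdot 1 + 1}{5} = \frac{5 + 1}{5} = \frac{1}{5} \cdot 6 = \frac{6}{5} \approx 1.2$)
$G{\left(a,J{\left(N,-3 \right)} \right)} 27 = \left(4 + 3 \left(- \frac{14}{3}\right)\right) 27 = \left(4 - 14\right) 27 = \left(-10\right) 27 = -270$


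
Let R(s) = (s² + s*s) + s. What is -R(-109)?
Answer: -23653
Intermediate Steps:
R(s) = s + 2*s² (R(s) = (s² + s²) + s = 2*s² + s = s + 2*s²)
-R(-109) = -(-109)*(1 + 2*(-109)) = -(-109)*(1 - 218) = -(-109)*(-217) = -1*23653 = -23653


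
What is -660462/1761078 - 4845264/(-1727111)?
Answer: 112002979535/46084502813 ≈ 2.4304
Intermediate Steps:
-660462/1761078 - 4845264/(-1727111) = -660462*1/1761078 - 4845264*(-1/1727111) = -10007/26683 + 4845264/1727111 = 112002979535/46084502813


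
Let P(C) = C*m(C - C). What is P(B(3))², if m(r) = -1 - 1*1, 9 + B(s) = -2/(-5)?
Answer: 7396/25 ≈ 295.84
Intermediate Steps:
B(s) = -43/5 (B(s) = -9 - 2/(-5) = -9 - 2*(-⅕) = -9 + ⅖ = -43/5)
m(r) = -2 (m(r) = -1 - 1 = -2)
P(C) = -2*C (P(C) = C*(-2) = -2*C)
P(B(3))² = (-2*(-43/5))² = (86/5)² = 7396/25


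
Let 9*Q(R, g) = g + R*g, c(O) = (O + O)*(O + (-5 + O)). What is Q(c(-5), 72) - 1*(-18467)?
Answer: 19675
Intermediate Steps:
c(O) = 2*O*(-5 + 2*O) (c(O) = (2*O)*(-5 + 2*O) = 2*O*(-5 + 2*O))
Q(R, g) = g/9 + R*g/9 (Q(R, g) = (g + R*g)/9 = g/9 + R*g/9)
Q(c(-5), 72) - 1*(-18467) = (1/9)*72*(1 + 2*(-5)*(-5 + 2*(-5))) - 1*(-18467) = (1/9)*72*(1 + 2*(-5)*(-5 - 10)) + 18467 = (1/9)*72*(1 + 2*(-5)*(-15)) + 18467 = (1/9)*72*(1 + 150) + 18467 = (1/9)*72*151 + 18467 = 1208 + 18467 = 19675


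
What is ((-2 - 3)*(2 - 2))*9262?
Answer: 0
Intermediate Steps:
((-2 - 3)*(2 - 2))*9262 = -5*0*9262 = 0*9262 = 0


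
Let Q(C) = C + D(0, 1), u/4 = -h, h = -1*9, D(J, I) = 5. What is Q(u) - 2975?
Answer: -2934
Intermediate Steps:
h = -9
u = 36 (u = 4*(-1*(-9)) = 4*9 = 36)
Q(C) = 5 + C (Q(C) = C + 5 = 5 + C)
Q(u) - 2975 = (5 + 36) - 2975 = 41 - 2975 = -2934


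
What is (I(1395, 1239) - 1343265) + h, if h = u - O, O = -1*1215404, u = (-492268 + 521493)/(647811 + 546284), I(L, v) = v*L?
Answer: 54605760483/34117 ≈ 1.6005e+6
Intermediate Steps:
I(L, v) = L*v
u = 835/34117 (u = 29225/1194095 = 29225*(1/1194095) = 835/34117 ≈ 0.024475)
O = -1215404
h = 41465939103/34117 (h = 835/34117 - 1*(-1215404) = 835/34117 + 1215404 = 41465939103/34117 ≈ 1.2154e+6)
(I(1395, 1239) - 1343265) + h = (1395*1239 - 1343265) + 41465939103/34117 = (1728405 - 1343265) + 41465939103/34117 = 385140 + 41465939103/34117 = 54605760483/34117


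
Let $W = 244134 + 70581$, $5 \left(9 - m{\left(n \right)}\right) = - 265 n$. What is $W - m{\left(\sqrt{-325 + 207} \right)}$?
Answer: $314706 - 53 i \sqrt{118} \approx 3.1471 \cdot 10^{5} - 575.73 i$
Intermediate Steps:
$m{\left(n \right)} = 9 + 53 n$ ($m{\left(n \right)} = 9 - \frac{\left(-265\right) n}{5} = 9 + 53 n$)
$W = 314715$
$W - m{\left(\sqrt{-325 + 207} \right)} = 314715 - \left(9 + 53 \sqrt{-325 + 207}\right) = 314715 - \left(9 + 53 \sqrt{-118}\right) = 314715 - \left(9 + 53 i \sqrt{118}\right) = 314706 - 53 i \sqrt{118}$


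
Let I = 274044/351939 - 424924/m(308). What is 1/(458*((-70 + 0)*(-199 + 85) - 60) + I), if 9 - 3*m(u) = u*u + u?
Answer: 3721285673/13498495545572400 ≈ 2.7568e-7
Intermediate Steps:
m(u) = 3 - u/3 - u²/3 (m(u) = 3 - (u*u + u)/3 = 3 - (u² + u)/3 = 3 - (u + u²)/3 = 3 + (-u/3 - u²/3) = 3 - u/3 - u²/3)
I = 52746759120/3721285673 (I = 274044/351939 - 424924/(3 - ⅓*308 - ⅓*308²) = 274044*(1/351939) - 424924/(3 - 308/3 - ⅓*94864) = 91348/117313 - 424924/(3 - 308/3 - 94864/3) = 91348/117313 - 424924/(-31721) = 91348/117313 - 424924*(-1/31721) = 91348/117313 + 424924/31721 = 52746759120/3721285673 ≈ 14.174)
1/(458*((-70 + 0)*(-199 + 85) - 60) + I) = 1/(458*((-70 + 0)*(-199 + 85) - 60) + 52746759120/3721285673) = 1/(458*(-70*(-114) - 60) + 52746759120/3721285673) = 1/(458*(7980 - 60) + 52746759120/3721285673) = 1/(458*7920 + 52746759120/3721285673) = 1/(3627360 + 52746759120/3721285673) = 1/(13498495545572400/3721285673) = 3721285673/13498495545572400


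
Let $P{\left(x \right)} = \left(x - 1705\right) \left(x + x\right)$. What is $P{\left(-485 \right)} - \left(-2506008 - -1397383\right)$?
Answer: $3232925$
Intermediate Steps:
$P{\left(x \right)} = 2 x \left(-1705 + x\right)$ ($P{\left(x \right)} = \left(-1705 + x\right) 2 x = 2 x \left(-1705 + x\right)$)
$P{\left(-485 \right)} - \left(-2506008 - -1397383\right) = 2 \left(-485\right) \left(-1705 - 485\right) - \left(-2506008 - -1397383\right) = 2 \left(-485\right) \left(-2190\right) - \left(-2506008 + 1397383\right) = 2124300 - -1108625 = 2124300 + 1108625 = 3232925$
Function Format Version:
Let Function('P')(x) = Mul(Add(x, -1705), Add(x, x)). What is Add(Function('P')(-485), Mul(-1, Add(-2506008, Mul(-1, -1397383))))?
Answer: 3232925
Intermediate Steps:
Function('P')(x) = Mul(2, x, Add(-1705, x)) (Function('P')(x) = Mul(Add(-1705, x), Mul(2, x)) = Mul(2, x, Add(-1705, x)))
Add(Function('P')(-485), Mul(-1, Add(-2506008, Mul(-1, -1397383)))) = Add(Mul(2, -485, Add(-1705, -485)), Mul(-1, Add(-2506008, Mul(-1, -1397383)))) = Add(Mul(2, -485, -2190), Mul(-1, Add(-2506008, 1397383))) = Add(2124300, Mul(-1, -1108625)) = Add(2124300, 1108625) = 3232925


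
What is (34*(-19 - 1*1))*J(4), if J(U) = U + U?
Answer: -5440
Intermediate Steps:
J(U) = 2*U
(34*(-19 - 1*1))*J(4) = (34*(-19 - 1*1))*(2*4) = (34*(-19 - 1))*8 = (34*(-20))*8 = -680*8 = -5440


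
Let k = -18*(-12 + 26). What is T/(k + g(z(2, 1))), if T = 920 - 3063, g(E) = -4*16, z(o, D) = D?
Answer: 2143/316 ≈ 6.7816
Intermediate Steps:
g(E) = -64
k = -252 (k = -18*14 = -252)
T = -2143
T/(k + g(z(2, 1))) = -2143/(-252 - 64) = -2143/(-316) = -2143*(-1/316) = 2143/316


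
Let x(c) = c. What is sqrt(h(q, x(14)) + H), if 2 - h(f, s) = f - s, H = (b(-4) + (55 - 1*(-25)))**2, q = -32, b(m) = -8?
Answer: 4*sqrt(327) ≈ 72.333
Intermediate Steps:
H = 5184 (H = (-8 + (55 - 1*(-25)))**2 = (-8 + (55 + 25))**2 = (-8 + 80)**2 = 72**2 = 5184)
h(f, s) = 2 + s - f (h(f, s) = 2 - (f - s) = 2 + (s - f) = 2 + s - f)
sqrt(h(q, x(14)) + H) = sqrt((2 + 14 - 1*(-32)) + 5184) = sqrt((2 + 14 + 32) + 5184) = sqrt(48 + 5184) = sqrt(5232) = 4*sqrt(327)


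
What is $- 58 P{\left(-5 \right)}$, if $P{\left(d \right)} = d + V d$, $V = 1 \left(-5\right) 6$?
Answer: $-8410$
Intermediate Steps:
$V = -30$ ($V = \left(-5\right) 6 = -30$)
$P{\left(d \right)} = - 29 d$ ($P{\left(d \right)} = d - 30 d = - 29 d$)
$- 58 P{\left(-5 \right)} = - 58 \left(\left(-29\right) \left(-5\right)\right) = \left(-58\right) 145 = -8410$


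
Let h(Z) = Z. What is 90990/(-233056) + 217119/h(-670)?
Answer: -12665462241/39036880 ≈ -324.45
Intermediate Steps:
90990/(-233056) + 217119/h(-670) = 90990/(-233056) + 217119/(-670) = 90990*(-1/233056) + 217119*(-1/670) = -45495/116528 - 217119/670 = -12665462241/39036880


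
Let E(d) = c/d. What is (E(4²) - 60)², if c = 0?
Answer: 3600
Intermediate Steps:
E(d) = 0 (E(d) = 0/d = 0)
(E(4²) - 60)² = (0 - 60)² = (-60)² = 3600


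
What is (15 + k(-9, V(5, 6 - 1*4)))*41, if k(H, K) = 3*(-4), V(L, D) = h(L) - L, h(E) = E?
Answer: 123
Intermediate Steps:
V(L, D) = 0 (V(L, D) = L - L = 0)
k(H, K) = -12
(15 + k(-9, V(5, 6 - 1*4)))*41 = (15 - 12)*41 = 3*41 = 123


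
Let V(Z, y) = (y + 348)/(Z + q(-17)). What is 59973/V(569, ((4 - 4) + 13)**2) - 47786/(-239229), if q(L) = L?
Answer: 7919723716346/123681393 ≈ 64033.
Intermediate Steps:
V(Z, y) = (348 + y)/(-17 + Z) (V(Z, y) = (y + 348)/(Z - 17) = (348 + y)/(-17 + Z))
59973/V(569, ((4 - 4) + 13)**2) - 47786/(-239229) = 59973/(((348 + ((4 - 4) + 13)**2)/(-17 + 569))) - 47786/(-239229) = 59973/(((348 + (0 + 13)**2)/552)) - 47786*(-1/239229) = 59973/(((348 + 13**2)/552)) + 47786/239229 = 59973/(((348 + 169)/552)) + 47786/239229 = 59973/(((1/552)*517)) + 47786/239229 = 59973/(517/552) + 47786/239229 = 59973*(552/517) + 47786/239229 = 33105096/517 + 47786/239229 = 7919723716346/123681393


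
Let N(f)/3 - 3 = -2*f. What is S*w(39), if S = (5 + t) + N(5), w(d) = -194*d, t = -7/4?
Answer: 268593/2 ≈ 1.3430e+5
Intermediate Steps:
N(f) = 9 - 6*f (N(f) = 9 + 3*(-2*f) = 9 - 6*f)
t = -7/4 (t = -7*1/4 = -7/4 ≈ -1.7500)
S = -71/4 (S = (5 - 7/4) + (9 - 6*5) = 13/4 + (9 - 30) = 13/4 - 21 = -71/4 ≈ -17.750)
S*w(39) = -(-6887)*39/2 = -71/4*(-7566) = 268593/2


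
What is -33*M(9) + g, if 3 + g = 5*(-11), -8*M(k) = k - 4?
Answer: -299/8 ≈ -37.375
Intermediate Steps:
M(k) = ½ - k/8 (M(k) = -(k - 4)/8 = -(-4 + k)/8 = ½ - k/8)
g = -58 (g = -3 + 5*(-11) = -3 - 55 = -58)
-33*M(9) + g = -33*(½ - ⅛*9) - 58 = -33*(½ - 9/8) - 58 = -33*(-5/8) - 58 = 165/8 - 58 = -299/8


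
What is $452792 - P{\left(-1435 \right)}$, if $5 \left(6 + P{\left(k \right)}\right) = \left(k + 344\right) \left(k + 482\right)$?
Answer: $\frac{1224267}{5} \approx 2.4485 \cdot 10^{5}$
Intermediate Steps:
$P{\left(k \right)} = -6 + \frac{\left(344 + k\right) \left(482 + k\right)}{5}$ ($P{\left(k \right)} = -6 + \frac{\left(k + 344\right) \left(k + 482\right)}{5} = -6 + \frac{\left(344 + k\right) \left(482 + k\right)}{5}$)
$452792 - P{\left(-1435 \right)} = 452792 - \left(\frac{165778}{5} + \frac{\left(-1435\right)^{2}}{5} + \frac{826}{5} \left(-1435\right)\right) = 452792 - \left(\frac{165778}{5} + \frac{1}{5} \cdot 2059225 - 237062\right) = 452792 - \left(\frac{165778}{5} + 411845 - 237062\right) = 452792 - \frac{1039693}{5} = \frac{1224267}{5}$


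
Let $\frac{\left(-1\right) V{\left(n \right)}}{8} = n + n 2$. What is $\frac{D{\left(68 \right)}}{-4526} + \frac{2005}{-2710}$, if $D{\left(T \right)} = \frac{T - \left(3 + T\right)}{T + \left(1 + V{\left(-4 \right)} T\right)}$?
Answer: $- \frac{997755433}{1348587327} \approx -0.73985$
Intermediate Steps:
$V{\left(n \right)} = - 24 n$ ($V{\left(n \right)} = - 8 \left(n + n 2\right) = - 8 \left(n + 2 n\right) = - 8 \cdot 3 n = - 24 n$)
$D{\left(T \right)} = - \frac{3}{1 + 97 T}$ ($D{\left(T \right)} = \frac{T - \left(3 + T\right)}{T + \left(1 + \left(-24\right) \left(-4\right) T\right)} = - \frac{3}{T + \left(1 + 96 T\right)} = - \frac{3}{1 + 97 T}$)
$\frac{D{\left(68 \right)}}{-4526} + \frac{2005}{-2710} = \frac{\left(-3\right) \frac{1}{1 + 97 \cdot 68}}{-4526} + \frac{2005}{-2710} = - \frac{3}{1 + 6596} \left(- \frac{1}{4526}\right) + 2005 \left(- \frac{1}{2710}\right) = - \frac{3}{6597} \left(- \frac{1}{4526}\right) - \frac{401}{542} = \left(-3\right) \frac{1}{6597} \left(- \frac{1}{4526}\right) - \frac{401}{542} = \left(- \frac{1}{2199}\right) \left(- \frac{1}{4526}\right) - \frac{401}{542} = \frac{1}{9952674} - \frac{401}{542} = - \frac{997755433}{1348587327}$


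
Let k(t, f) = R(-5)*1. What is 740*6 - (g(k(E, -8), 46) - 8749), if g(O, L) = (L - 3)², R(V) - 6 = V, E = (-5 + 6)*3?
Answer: 11340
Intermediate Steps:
E = 3 (E = 1*3 = 3)
R(V) = 6 + V
k(t, f) = 1 (k(t, f) = (6 - 5)*1 = 1*1 = 1)
g(O, L) = (-3 + L)²
740*6 - (g(k(E, -8), 46) - 8749) = 740*6 - ((-3 + 46)² - 8749) = 4440 - (43² - 8749) = 4440 - (1849 - 8749) = 4440 - 1*(-6900) = 4440 + 6900 = 11340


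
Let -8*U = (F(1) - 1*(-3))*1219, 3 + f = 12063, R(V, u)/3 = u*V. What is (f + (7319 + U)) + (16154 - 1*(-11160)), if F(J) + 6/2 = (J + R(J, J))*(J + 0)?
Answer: 92167/2 ≈ 46084.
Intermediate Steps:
R(V, u) = 3*V*u (R(V, u) = 3*(u*V) = 3*(V*u) = 3*V*u)
f = 12060 (f = -3 + 12063 = 12060)
F(J) = -3 + J*(J + 3*J²) (F(J) = -3 + (J + 3*J*J)*(J + 0) = -3 + (J + 3*J²)*J = -3 + J*(J + 3*J²))
U = -1219/2 (U = -((-3 + 1² + 3*1³) - 1*(-3))*1219/8 = -((-3 + 1 + 3*1) + 3)*1219/8 = -((-3 + 1 + 3) + 3)*1219/8 = -(1 + 3)*1219/8 = -1219/2 ≈ -609.50)
(f + (7319 + U)) + (16154 - 1*(-11160)) = (12060 + (7319 - 1219/2)) + (16154 - 1*(-11160)) = (12060 + 13419/2) + (16154 + 11160) = 37539/2 + 27314 = 92167/2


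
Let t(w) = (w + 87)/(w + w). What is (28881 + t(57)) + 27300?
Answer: 1067463/19 ≈ 56182.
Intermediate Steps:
t(w) = (87 + w)/(2*w) (t(w) = (87 + w)/((2*w)) = (87 + w)*(1/(2*w)) = (87 + w)/(2*w))
(28881 + t(57)) + 27300 = (28881 + (½)*(87 + 57)/57) + 27300 = (28881 + (½)*(1/57)*144) + 27300 = (28881 + 24/19) + 27300 = 548763/19 + 27300 = 1067463/19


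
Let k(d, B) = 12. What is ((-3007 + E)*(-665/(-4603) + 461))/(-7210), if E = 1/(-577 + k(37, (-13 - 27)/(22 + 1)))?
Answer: 257591825392/1339357925 ≈ 192.32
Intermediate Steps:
E = -1/565 (E = 1/(-577 + 12) = 1/(-565) = -1/565 ≈ -0.0017699)
((-3007 + E)*(-665/(-4603) + 461))/(-7210) = ((-3007 - 1/565)*(-665/(-4603) + 461))/(-7210) = -1698956*(-665*(-1/4603) + 461)/565*(-1/7210) = -1698956*(665/4603 + 461)/565*(-1/7210) = -1698956/565*2122648/4603*(-1/7210) = -3606285555488/2600695*(-1/7210) = 257591825392/1339357925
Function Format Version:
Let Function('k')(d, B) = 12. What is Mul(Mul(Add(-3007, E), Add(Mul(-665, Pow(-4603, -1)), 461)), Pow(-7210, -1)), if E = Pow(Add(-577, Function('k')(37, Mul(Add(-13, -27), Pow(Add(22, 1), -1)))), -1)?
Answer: Rational(257591825392, 1339357925) ≈ 192.32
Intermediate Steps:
E = Rational(-1, 565) (E = Pow(Add(-577, 12), -1) = Pow(-565, -1) = Rational(-1, 565) ≈ -0.0017699)
Mul(Mul(Add(-3007, E), Add(Mul(-665, Pow(-4603, -1)), 461)), Pow(-7210, -1)) = Mul(Mul(Add(-3007, Rational(-1, 565)), Add(Mul(-665, Pow(-4603, -1)), 461)), Pow(-7210, -1)) = Mul(Mul(Rational(-1698956, 565), Add(Mul(-665, Rational(-1, 4603)), 461)), Rational(-1, 7210)) = Mul(Mul(Rational(-1698956, 565), Add(Rational(665, 4603), 461)), Rational(-1, 7210)) = Mul(Mul(Rational(-1698956, 565), Rational(2122648, 4603)), Rational(-1, 7210)) = Mul(Rational(-3606285555488, 2600695), Rational(-1, 7210)) = Rational(257591825392, 1339357925)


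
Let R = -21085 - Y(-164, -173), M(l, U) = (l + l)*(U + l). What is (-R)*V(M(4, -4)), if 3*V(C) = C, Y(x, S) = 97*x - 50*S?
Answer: 0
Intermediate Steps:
M(l, U) = 2*l*(U + l) (M(l, U) = (2*l)*(U + l) = 2*l*(U + l))
Y(x, S) = -50*S + 97*x
V(C) = C/3
R = -13827 (R = -21085 - (-50*(-173) + 97*(-164)) = -21085 - (8650 - 15908) = -21085 - 1*(-7258) = -21085 + 7258 = -13827)
(-R)*V(M(4, -4)) = (-1*(-13827))*((2*4*(-4 + 4))/3) = 13827*((2*4*0)/3) = 13827*((1/3)*0) = 13827*0 = 0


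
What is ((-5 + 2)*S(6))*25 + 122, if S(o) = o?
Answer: -328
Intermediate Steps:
((-5 + 2)*S(6))*25 + 122 = ((-5 + 2)*6)*25 + 122 = -3*6*25 + 122 = -18*25 + 122 = -450 + 122 = -328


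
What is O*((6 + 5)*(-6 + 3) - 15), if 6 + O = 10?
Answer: -192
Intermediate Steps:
O = 4 (O = -6 + 10 = 4)
O*((6 + 5)*(-6 + 3) - 15) = 4*((6 + 5)*(-6 + 3) - 15) = 4*(11*(-3) - 15) = 4*(-33 - 15) = 4*(-48) = -192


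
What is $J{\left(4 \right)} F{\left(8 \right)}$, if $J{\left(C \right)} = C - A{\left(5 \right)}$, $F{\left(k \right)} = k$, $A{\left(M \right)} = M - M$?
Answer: $32$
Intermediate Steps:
$A{\left(M \right)} = 0$
$J{\left(C \right)} = C$ ($J{\left(C \right)} = C - 0 = C + 0 = C$)
$J{\left(4 \right)} F{\left(8 \right)} = 4 \cdot 8 = 32$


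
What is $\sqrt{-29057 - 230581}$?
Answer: $i \sqrt{259638} \approx 509.55 i$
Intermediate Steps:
$\sqrt{-29057 - 230581} = \sqrt{-259638} = i \sqrt{259638}$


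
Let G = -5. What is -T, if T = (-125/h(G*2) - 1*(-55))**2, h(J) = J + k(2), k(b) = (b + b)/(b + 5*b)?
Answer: -3880900/841 ≈ -4614.6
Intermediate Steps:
k(b) = 1/3 (k(b) = (2*b)/((6*b)) = (2*b)*(1/(6*b)) = 1/3)
h(J) = 1/3 + J (h(J) = J + 1/3 = 1/3 + J)
T = 3880900/841 (T = (-125/(1/3 - 5*2) - 1*(-55))**2 = (-125/(1/3 - 10) + 55)**2 = (-125/(-29/3) + 55)**2 = (-125*(-3/29) + 55)**2 = (375/29 + 55)**2 = (1970/29)**2 = 3880900/841 ≈ 4614.6)
-T = -1*3880900/841 = -3880900/841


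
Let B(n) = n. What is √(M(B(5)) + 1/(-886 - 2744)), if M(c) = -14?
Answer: I*√1524630/330 ≈ 3.7417*I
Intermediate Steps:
√(M(B(5)) + 1/(-886 - 2744)) = √(-14 + 1/(-886 - 2744)) = √(-14 + 1/(-3630)) = √(-14 - 1/3630) = √(-50821/3630) = I*√1524630/330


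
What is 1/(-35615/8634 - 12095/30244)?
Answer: -130563348/590784145 ≈ -0.22100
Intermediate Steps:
1/(-35615/8634 - 12095/30244) = 1/(-590784145/130563348) = -130563348/590784145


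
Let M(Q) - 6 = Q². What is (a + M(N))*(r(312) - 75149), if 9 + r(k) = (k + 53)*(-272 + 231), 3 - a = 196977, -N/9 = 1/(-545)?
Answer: 5272593854384637/297025 ≈ 1.7751e+10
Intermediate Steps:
N = 9/545 (N = -9/(-545) = -9*(-1/545) = 9/545 ≈ 0.016514)
a = -196974 (a = 3 - 1*196977 = 3 - 196977 = -196974)
M(Q) = 6 + Q²
r(k) = -2182 - 41*k (r(k) = -9 + (k + 53)*(-272 + 231) = -9 + (53 + k)*(-41) = -9 + (-2173 - 41*k) = -2182 - 41*k)
(a + M(N))*(r(312) - 75149) = (-196974 + (6 + (9/545)²))*((-2182 - 41*312) - 75149) = (-196974 + (6 + 81/297025))*((-2182 - 12792) - 75149) = (-196974 + 1782231/297025)*(-14974 - 75149) = -58504420119/297025*(-90123) = 5272593854384637/297025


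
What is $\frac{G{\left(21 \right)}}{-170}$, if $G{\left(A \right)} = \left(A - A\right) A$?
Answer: $0$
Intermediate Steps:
$G{\left(A \right)} = 0$ ($G{\left(A \right)} = 0 A = 0$)
$\frac{G{\left(21 \right)}}{-170} = \frac{0}{-170} = 0 \left(- \frac{1}{170}\right) = 0$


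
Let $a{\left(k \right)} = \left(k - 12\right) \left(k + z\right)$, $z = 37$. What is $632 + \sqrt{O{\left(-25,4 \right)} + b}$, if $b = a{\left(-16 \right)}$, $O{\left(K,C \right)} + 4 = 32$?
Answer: $632 + 4 i \sqrt{35} \approx 632.0 + 23.664 i$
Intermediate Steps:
$O{\left(K,C \right)} = 28$ ($O{\left(K,C \right)} = -4 + 32 = 28$)
$a{\left(k \right)} = \left(-12 + k\right) \left(37 + k\right)$ ($a{\left(k \right)} = \left(k - 12\right) \left(k + 37\right) = \left(-12 + k\right) \left(37 + k\right)$)
$b = -588$ ($b = -444 + \left(-16\right)^{2} + 25 \left(-16\right) = -444 + 256 - 400 = -588$)
$632 + \sqrt{O{\left(-25,4 \right)} + b} = 632 + \sqrt{28 - 588} = 632 + \sqrt{-560} = 632 + 4 i \sqrt{35}$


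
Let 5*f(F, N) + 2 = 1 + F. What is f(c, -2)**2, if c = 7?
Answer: 36/25 ≈ 1.4400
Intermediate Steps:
f(F, N) = -1/5 + F/5 (f(F, N) = -2/5 + (1 + F)/5 = -2/5 + (1/5 + F/5) = -1/5 + F/5)
f(c, -2)**2 = (-1/5 + (1/5)*7)**2 = (-1/5 + 7/5)**2 = (6/5)**2 = 36/25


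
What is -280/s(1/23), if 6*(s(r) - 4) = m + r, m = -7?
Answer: -690/7 ≈ -98.571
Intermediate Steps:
s(r) = 17/6 + r/6 (s(r) = 4 + (-7 + r)/6 = 4 + (-7/6 + r/6) = 17/6 + r/6)
-280/s(1/23) = -280/(17/6 + (1/6)/23) = -280/(17/6 + (1/6)*(1/23)) = -280/(17/6 + 1/138) = -280/196/69 = -280*69/196 = -690/7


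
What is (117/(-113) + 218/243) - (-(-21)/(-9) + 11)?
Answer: -241775/27459 ≈ -8.8049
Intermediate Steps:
(117/(-113) + 218/243) - (-(-21)/(-9) + 11) = (117*(-1/113) + 218*(1/243)) - (-(-21)*(-1)/9 + 11) = (-117/113 + 218/243) - (-7*⅓ + 11) = -3797/27459 - (-7/3 + 11) = -3797/27459 - 1*26/3 = -3797/27459 - 26/3 = -241775/27459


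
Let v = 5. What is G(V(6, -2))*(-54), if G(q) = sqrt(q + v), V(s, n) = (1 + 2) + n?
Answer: -54*sqrt(6) ≈ -132.27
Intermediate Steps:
V(s, n) = 3 + n
G(q) = sqrt(5 + q) (G(q) = sqrt(q + 5) = sqrt(5 + q))
G(V(6, -2))*(-54) = sqrt(5 + (3 - 2))*(-54) = sqrt(5 + 1)*(-54) = sqrt(6)*(-54) = -54*sqrt(6)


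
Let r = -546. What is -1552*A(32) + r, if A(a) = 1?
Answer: -2098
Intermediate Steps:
-1552*A(32) + r = -1552*1 - 546 = -1552 - 546 = -2098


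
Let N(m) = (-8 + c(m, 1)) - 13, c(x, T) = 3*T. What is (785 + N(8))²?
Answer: 588289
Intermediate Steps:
N(m) = -18 (N(m) = (-8 + 3*1) - 13 = (-8 + 3) - 13 = -5 - 13 = -18)
(785 + N(8))² = (785 - 18)² = 767² = 588289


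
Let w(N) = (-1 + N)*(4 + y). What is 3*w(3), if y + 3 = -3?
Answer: -12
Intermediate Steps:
y = -6 (y = -3 - 3 = -6)
w(N) = 2 - 2*N (w(N) = (-1 + N)*(4 - 6) = (-1 + N)*(-2) = 2 - 2*N)
3*w(3) = 3*(2 - 2*3) = 3*(2 - 6) = 3*(-4) = -12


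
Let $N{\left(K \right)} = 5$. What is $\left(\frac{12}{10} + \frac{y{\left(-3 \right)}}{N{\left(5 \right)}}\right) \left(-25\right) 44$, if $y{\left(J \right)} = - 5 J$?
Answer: $-4620$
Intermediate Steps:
$\left(\frac{12}{10} + \frac{y{\left(-3 \right)}}{N{\left(5 \right)}}\right) \left(-25\right) 44 = \left(\frac{12}{10} + \frac{\left(-5\right) \left(-3\right)}{5}\right) \left(-25\right) 44 = \left(12 \cdot \frac{1}{10} + 15 \cdot \frac{1}{5}\right) \left(-25\right) 44 = \left(\frac{6}{5} + 3\right) \left(-25\right) 44 = \frac{21}{5} \left(-25\right) 44 = \left(-105\right) 44 = -4620$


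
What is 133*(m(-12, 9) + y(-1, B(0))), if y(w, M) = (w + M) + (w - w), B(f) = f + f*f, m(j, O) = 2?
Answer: 133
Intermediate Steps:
B(f) = f + f**2
y(w, M) = M + w (y(w, M) = (M + w) + 0 = M + w)
133*(m(-12, 9) + y(-1, B(0))) = 133*(2 + (0*(1 + 0) - 1)) = 133*(2 + (0*1 - 1)) = 133*(2 + (0 - 1)) = 133*(2 - 1) = 133*1 = 133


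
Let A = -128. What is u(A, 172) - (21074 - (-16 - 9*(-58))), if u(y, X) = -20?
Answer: -20588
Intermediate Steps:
u(A, 172) - (21074 - (-16 - 9*(-58))) = -20 - (21074 - (-16 - 9*(-58))) = -20 - (21074 - (-16 + 522)) = -20 - (21074 - 1*506) = -20 - (21074 - 506) = -20 - 1*20568 = -20 - 20568 = -20588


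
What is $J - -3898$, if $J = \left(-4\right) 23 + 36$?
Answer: $3842$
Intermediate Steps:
$J = -56$ ($J = -92 + 36 = -56$)
$J - -3898 = -56 - -3898 = -56 + 3898 = 3842$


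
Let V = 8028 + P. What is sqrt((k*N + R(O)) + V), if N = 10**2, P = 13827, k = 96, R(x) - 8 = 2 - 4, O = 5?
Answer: sqrt(31461) ≈ 177.37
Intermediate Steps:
R(x) = 6 (R(x) = 8 + (2 - 4) = 8 - 2 = 6)
N = 100
V = 21855 (V = 8028 + 13827 = 21855)
sqrt((k*N + R(O)) + V) = sqrt((96*100 + 6) + 21855) = sqrt((9600 + 6) + 21855) = sqrt(9606 + 21855) = sqrt(31461)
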